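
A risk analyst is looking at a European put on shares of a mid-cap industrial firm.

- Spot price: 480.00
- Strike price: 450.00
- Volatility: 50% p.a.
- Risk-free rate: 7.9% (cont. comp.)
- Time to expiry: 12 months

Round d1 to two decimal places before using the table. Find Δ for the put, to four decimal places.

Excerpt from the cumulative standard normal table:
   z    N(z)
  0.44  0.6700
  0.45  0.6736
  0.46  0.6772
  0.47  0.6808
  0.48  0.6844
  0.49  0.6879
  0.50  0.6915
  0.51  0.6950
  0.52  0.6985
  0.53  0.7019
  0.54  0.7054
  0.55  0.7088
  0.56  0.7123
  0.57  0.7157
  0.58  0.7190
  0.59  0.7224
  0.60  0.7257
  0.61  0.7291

T = 1;  σ√T = 0.5000
d₁ = [ln(480/450) + (0.079 + ½·0.5²)·1] / (σ√T) = (0.0645 + 0.2040) / 0.5000 = 0.5371 which rounds to 0.54
N(d₁) = N(0.54) = 0.7054
Δ_put = N(d₁) − 1 = 0.7054 − 1 = -0.2946

-0.2946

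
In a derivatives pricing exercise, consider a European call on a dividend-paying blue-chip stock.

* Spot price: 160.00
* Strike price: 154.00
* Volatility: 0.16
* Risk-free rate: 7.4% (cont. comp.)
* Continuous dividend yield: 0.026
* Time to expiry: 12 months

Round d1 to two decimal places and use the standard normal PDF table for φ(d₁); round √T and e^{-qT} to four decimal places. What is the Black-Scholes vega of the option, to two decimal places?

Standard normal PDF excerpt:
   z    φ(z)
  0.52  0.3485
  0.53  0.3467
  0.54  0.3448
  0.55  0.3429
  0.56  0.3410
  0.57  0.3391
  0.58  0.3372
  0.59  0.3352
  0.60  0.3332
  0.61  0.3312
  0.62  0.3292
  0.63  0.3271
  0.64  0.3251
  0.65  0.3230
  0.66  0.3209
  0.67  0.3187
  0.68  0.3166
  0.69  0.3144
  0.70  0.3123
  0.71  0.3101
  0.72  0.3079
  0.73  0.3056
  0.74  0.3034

51.32

σ√T = 0.16 × 1.0000 = 0.1600
d₁ = [ln(160/154) + (0.074 − 0.026 + 0.16²/2)·1] / 0.1600 = [0.0382 + 0.0608] / 0.1600 = 0.6189 → 0.62
√T = √1 = 1.0000
φ(d₁) = φ(0.62) = 0.3292
e^(−qT) = e^(−0.026·1) = 0.9743
vega = S·e^(−qT)·φ(d₁)·√T = 160·0.9743·0.3292·1.0000 = 51.3183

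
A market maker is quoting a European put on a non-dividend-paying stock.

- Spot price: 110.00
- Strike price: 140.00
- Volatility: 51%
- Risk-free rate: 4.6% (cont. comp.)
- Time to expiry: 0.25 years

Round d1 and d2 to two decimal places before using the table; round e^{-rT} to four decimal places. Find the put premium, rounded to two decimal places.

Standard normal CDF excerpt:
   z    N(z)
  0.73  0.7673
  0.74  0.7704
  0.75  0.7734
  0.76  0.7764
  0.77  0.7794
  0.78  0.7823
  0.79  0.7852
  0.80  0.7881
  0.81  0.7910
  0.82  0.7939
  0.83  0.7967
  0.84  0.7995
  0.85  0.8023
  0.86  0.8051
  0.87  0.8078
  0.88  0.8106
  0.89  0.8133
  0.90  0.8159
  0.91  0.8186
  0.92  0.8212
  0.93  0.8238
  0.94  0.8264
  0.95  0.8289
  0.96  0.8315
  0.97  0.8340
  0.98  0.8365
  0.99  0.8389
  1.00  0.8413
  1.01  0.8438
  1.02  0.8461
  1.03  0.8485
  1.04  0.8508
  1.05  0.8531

σ√T = 0.51·√0.25 = 0.2550
d₁ = [ln(110/140) + (0.046 + 0.51²/2)·0.25] / 0.2550 = [-0.2412 + 0.0440] / 0.2550 = -0.7731 → -0.77
d₂ = d₁ − σ√T = -0.7731 − 0.2550 = -1.0281 → -1.03
e^(−rT) = e^(−0.046·0.25) = 0.9886
N(−d₂) = N(1.03) = 0.8485;  N(−d₁) = N(0.77) = 0.7794
P = 140·0.9886·0.8485 − 110·0.7794 = 117.4358 − 85.7340 = 31.7018

31.70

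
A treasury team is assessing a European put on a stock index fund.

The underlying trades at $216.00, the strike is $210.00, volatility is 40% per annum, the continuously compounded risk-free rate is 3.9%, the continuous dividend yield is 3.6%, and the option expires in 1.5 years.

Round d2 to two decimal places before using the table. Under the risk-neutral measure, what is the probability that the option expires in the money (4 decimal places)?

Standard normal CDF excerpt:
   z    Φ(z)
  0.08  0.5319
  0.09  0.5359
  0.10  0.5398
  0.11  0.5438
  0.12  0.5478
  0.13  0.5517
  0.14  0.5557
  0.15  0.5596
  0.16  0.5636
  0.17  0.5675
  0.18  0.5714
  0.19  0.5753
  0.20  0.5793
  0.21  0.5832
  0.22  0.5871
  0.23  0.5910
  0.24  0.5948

T = 1.5;  σ√T = 0.4899
d₁ = [ln(216/210) + (0.039 − 0.036 + 0.4²/2)·1.5] / 0.4899 = [0.0282 + 0.1245] / 0.4899 = 0.3116 → 0.31
d₂ = d₁ − σ√T = 0.3116 − 0.4899 = -0.1783 → -0.18
Pr(exercise) under Q = N(−d₂) = N(0.18) = 0.5714

0.5714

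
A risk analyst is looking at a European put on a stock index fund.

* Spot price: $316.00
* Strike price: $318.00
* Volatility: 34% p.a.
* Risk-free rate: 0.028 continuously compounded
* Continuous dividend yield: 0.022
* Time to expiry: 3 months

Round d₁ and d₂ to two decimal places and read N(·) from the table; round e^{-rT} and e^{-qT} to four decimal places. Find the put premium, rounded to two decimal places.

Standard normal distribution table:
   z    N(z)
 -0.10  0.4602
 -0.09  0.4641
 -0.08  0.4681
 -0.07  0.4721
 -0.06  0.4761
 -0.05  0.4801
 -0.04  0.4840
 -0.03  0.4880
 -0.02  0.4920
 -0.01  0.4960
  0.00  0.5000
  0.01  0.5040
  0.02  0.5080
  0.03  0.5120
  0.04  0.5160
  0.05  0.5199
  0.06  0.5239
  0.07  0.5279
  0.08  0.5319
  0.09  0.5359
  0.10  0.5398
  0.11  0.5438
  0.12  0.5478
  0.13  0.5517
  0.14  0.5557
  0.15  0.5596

σ√T = 0.34 × 0.5000 = 0.1700
ln(S/K) + (r − q + σ²/2)T = ln(316/318) + (0.028 − 0.022 + 0.34²/2)·0.25 = -0.0063 + 0.0160 = 0.0096
d₁ = 0.0096 / 0.1700 = 0.0567 → 0.06
d₂ = d₁ − σ√T = 0.0567 − 0.1700 = -0.1133 → -0.11
exp(−qT) = exp(−0.022·0.25) = 0.9945;  exp(−rT) = exp(−0.028·0.25) = 0.9930
N(−d₂) = N(0.11) = 0.5438;  N(−d₁) = N(-0.06) = 0.4761
P = 318·0.9930·0.5438 − 316·0.9945·0.4761 = 171.7179 − 149.6201 = 22.0978

$22.10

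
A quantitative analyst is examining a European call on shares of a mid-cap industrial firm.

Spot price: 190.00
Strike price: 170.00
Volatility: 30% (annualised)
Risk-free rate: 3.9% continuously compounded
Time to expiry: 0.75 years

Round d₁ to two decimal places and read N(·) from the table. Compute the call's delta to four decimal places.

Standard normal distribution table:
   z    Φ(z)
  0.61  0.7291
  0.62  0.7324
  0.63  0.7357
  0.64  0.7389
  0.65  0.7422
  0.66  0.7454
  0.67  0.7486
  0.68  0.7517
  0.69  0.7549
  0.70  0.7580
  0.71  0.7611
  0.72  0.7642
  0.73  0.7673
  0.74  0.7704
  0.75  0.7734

σ√T = 0.3·√0.75 = 0.2598
d₁ = [ln(190/170) + (0.039 + 0.3²/2)·0.75] / 0.2598 = [0.1112 + 0.0630] / 0.2598 = 0.6706 ⇒ 0.67
N(d₁) = N(0.67) = 0.7486
Δ_call = N(d₁) = 0.7486

0.7486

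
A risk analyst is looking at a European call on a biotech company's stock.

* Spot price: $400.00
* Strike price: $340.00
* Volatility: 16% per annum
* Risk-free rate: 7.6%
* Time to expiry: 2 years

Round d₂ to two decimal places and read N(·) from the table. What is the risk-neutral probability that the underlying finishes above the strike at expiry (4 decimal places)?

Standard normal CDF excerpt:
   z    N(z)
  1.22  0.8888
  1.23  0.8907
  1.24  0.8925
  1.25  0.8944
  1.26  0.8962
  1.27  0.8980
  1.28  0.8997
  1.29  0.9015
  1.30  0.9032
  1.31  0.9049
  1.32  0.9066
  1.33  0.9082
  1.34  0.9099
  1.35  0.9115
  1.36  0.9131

σ√T = 0.16 × 1.4142 = 0.2263
d₁ = [ln(400/340) + (0.076 + 0.16²/2)·2] / 0.2263 = [0.1625 + 0.1776] / 0.2263 = 1.5031 → 1.50
d₂ = d₁ − σ√T = 1.5031 − 0.2263 = 1.2769 → 1.28
Risk-neutral Pr[S_T > K] = N(d₂) = N(1.28) = 0.8997

0.8997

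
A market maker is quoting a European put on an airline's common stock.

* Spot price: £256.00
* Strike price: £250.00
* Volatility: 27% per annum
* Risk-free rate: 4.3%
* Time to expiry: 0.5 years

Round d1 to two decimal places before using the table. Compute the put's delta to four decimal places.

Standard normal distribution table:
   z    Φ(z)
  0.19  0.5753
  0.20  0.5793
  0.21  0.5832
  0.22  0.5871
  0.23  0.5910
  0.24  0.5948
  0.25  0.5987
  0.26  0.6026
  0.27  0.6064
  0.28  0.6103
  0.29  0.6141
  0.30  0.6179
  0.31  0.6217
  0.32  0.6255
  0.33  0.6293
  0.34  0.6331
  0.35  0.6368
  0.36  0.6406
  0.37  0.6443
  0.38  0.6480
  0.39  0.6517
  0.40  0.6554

T = 0.5;  σ√T = 0.1909
d₁ = [ln(256/250) + (0.043 + 0.27²/2)·0.5] / 0.1909 = [0.0237 + 0.0397] / 0.1909 = 0.3323 → 0.33
N(d₁) = N(0.33) = 0.6293
Δ_put = N(d₁) − 1 = 0.6293 − 1 = -0.3707

-0.3707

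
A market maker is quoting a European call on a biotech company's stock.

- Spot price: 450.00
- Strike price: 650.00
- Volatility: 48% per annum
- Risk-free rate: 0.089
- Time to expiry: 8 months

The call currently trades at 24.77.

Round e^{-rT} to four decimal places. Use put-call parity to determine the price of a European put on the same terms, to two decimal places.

exp(−rT) = exp(−0.089·0.6667) = 0.9424
Put-call parity: C − P = S − K·e^(−rT) = 450 − 650·0.9424 = 450 − 612.5600 = -162.5600
P = C − (C − P) = 24.77 − (-162.5600) = 187.3300

187.33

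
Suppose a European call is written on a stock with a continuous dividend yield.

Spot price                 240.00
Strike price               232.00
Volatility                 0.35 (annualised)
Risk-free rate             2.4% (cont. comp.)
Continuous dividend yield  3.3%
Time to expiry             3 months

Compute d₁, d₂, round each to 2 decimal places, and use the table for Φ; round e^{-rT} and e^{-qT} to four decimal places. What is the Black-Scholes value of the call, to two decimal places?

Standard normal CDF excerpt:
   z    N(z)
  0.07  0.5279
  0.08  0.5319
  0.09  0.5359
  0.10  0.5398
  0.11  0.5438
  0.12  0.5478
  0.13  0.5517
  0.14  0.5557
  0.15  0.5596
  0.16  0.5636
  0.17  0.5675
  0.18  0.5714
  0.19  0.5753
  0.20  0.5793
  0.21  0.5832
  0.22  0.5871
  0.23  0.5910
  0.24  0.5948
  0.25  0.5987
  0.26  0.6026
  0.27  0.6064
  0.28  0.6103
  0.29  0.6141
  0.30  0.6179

T = 0.25;  σ√T = 0.1750
ln(S/K) + (r − q + σ²/2)T = ln(240/232) + (0.024 − 0.033 + 0.35²/2)·0.25 = 0.0339 + 0.0131 = 0.0470
d₁ = 0.0470 / 0.1750 = 0.2684 ≈ 0.27
d₂ = d₁ − σ√T = 0.2684 − 0.1750 = 0.0934 ≈ 0.09
e^(−qT) = e^(−0.033·0.25) = 0.9918;  e^(−rT) = e^(−0.024·0.25) = 0.9940
N(d₁) = N(0.27) = 0.6064;  N(d₂) = N(0.09) = 0.5359
C = 240·0.9918·0.6064 − 232·0.9940·0.5359 = 144.3426 − 123.5828 = 20.7598

20.76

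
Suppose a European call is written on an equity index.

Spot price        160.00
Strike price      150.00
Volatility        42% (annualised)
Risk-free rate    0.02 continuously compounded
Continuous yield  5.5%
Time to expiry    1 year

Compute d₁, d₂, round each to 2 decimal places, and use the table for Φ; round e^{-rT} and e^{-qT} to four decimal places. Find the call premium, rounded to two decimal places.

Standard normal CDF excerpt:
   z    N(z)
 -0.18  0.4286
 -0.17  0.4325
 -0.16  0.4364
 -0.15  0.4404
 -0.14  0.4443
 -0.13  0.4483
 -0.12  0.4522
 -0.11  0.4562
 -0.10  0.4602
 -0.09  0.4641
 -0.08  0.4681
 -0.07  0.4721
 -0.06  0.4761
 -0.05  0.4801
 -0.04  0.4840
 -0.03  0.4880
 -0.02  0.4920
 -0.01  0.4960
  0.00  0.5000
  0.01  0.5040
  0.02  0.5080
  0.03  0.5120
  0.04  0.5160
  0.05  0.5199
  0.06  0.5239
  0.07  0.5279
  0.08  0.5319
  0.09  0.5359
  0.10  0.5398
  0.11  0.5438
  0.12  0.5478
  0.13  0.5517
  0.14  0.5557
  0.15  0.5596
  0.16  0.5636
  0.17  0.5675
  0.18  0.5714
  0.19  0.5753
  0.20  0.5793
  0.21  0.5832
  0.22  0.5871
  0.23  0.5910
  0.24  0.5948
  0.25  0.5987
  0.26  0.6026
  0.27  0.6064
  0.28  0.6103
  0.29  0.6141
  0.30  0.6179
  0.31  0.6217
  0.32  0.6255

T = 1;  σ√T = 0.4200
d₁ = [ln(160/150) + (0.02 − 0.055 + ½·0.42²)·1] / (σ√T) = (0.0645 + 0.0532) / 0.4200 = 0.2803 ≈ 0.28
d₂ = 0.2803 − 0.4200 = -0.1397 ≈ -0.14
e^(−qT) = e^(−0.055·1) = 0.9465;  e^(−rT) = e^(−0.02·1) = 0.9802
C = 160·0.9465·N(0.28) − 150·0.9802·N(-0.14) = 160·0.9465·0.6103 − 150·0.9802·0.4443 = 92.4238 − 65.3254 = 27.0984

27.10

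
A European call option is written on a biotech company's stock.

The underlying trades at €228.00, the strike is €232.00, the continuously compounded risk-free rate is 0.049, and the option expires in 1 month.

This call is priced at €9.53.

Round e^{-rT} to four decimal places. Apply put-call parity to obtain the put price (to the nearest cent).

exp(−rT) = exp(−0.049·0.08333) = 0.9959
Put-call parity: C − P = S − K·e^(−rT) = 228 − 232·0.9959 = 228 − 231.0488 = -3.0488
P = C − (C − P) = 9.53 − (-3.0488) = 12.5788

€12.58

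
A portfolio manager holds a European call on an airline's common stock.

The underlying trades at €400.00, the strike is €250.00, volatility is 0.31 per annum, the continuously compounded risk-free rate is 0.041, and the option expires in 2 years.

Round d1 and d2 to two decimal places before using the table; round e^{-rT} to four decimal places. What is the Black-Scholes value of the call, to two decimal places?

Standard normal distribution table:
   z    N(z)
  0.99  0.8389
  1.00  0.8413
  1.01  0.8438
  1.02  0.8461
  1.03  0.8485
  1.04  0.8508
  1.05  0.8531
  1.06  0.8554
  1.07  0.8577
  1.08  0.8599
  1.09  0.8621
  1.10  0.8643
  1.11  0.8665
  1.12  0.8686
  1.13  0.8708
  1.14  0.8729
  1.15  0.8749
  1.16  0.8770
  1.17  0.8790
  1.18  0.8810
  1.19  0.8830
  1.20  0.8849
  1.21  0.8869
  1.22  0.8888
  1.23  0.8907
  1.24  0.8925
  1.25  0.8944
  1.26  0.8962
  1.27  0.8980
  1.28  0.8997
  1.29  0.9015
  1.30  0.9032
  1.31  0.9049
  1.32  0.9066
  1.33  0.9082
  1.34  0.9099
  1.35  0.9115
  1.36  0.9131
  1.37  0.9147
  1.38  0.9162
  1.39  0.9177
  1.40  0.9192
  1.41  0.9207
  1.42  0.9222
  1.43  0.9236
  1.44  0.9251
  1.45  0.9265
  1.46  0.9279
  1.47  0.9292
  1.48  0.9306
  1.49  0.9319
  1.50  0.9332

€176.28

σ√T = 0.31 × 1.4142 = 0.4384
d₁ = [ln(400/250) + (0.041 + 0.31²/2)·2] / 0.4384 = [0.4700 + 0.1781] / 0.4384 = 1.4783 ⇒ 1.48
d₂ = d₁ − σ√T = 1.4783 − 0.4384 = 1.0399 ⇒ 1.04
exp(−rT) = exp(−0.041·2) = 0.9213
N(d₁) = N(1.48) = 0.9306;  N(d₂) = N(1.04) = 0.8508
C = 400·0.9306 − 250·0.9213·0.8508 = 372.2400 − 195.9605 = 176.2795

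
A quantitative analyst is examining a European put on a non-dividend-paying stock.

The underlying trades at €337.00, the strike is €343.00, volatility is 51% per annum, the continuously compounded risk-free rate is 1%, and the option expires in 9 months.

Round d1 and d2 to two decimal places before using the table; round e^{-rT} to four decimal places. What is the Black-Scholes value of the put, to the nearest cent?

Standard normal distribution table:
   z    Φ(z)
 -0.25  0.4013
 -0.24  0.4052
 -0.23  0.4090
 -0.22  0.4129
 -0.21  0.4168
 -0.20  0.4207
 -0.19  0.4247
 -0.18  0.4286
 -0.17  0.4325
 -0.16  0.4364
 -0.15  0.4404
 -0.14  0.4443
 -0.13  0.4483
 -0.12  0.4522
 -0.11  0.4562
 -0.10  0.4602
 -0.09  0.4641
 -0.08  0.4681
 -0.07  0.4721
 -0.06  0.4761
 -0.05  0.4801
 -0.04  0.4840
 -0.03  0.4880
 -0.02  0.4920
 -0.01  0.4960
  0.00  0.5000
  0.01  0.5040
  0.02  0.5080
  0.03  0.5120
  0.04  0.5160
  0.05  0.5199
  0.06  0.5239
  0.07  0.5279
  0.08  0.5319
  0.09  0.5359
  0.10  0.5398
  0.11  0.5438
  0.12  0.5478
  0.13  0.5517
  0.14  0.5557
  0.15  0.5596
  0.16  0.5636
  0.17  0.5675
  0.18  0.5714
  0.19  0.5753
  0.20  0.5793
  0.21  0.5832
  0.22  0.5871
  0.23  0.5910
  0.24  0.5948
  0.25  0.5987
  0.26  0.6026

T = 0.75;  σ√T = 0.4417
d₁ = [ln(337/343) + (0.01 + 0.51²/2)·0.75] / 0.4417 = [-0.0176 + 0.1050] / 0.4417 = 0.1979 → 0.20
d₂ = d₁ − σ√T = 0.1979 − 0.4417 = -0.2438 → -0.24
exp(−rT) = exp(−0.01·0.75) = 0.9925
P = 343·0.9925·N(0.24) − 337·N(-0.20) = 343·0.9925·0.5948 − 337·0.4207 = 202.4863 − 141.7759 = 60.7104

€60.71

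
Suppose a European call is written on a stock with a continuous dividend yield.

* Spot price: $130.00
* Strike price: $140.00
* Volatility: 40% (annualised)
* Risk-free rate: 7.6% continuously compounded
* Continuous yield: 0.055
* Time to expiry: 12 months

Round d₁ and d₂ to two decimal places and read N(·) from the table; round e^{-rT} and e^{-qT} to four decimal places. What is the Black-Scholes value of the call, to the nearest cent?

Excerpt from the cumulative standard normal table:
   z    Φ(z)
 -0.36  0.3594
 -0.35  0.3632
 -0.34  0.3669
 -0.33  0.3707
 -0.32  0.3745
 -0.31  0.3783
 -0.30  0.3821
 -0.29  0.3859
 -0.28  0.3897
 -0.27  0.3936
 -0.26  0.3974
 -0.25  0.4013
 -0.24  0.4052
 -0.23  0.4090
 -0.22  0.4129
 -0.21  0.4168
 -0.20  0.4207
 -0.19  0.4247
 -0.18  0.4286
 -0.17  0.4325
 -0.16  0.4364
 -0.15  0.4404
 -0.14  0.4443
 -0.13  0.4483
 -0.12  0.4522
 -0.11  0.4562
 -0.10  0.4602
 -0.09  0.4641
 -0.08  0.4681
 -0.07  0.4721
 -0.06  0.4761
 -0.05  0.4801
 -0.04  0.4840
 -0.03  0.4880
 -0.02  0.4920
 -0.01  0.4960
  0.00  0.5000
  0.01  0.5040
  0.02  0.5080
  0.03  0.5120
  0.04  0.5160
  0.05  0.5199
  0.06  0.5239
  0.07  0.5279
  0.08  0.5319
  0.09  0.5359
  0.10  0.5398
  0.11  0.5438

$16.86

T = 1;  σ√T = 0.4000
ln(S/K) + (r − q + σ²/2)T = ln(130/140) + (0.076 − 0.055 + 0.4²/2)·1 = -0.0741 + 0.1010 = 0.0269
d₁ = 0.0269 / 0.4000 = 0.0672 which rounds to 0.07
d₂ = d₁ − σ√T = 0.0672 − 0.4000 = -0.3328 which rounds to -0.33
e^(−qT) = e^(−0.055·1) = 0.9465;  e^(−rT) = e^(−0.076·1) = 0.9268
C = 130·0.9465·N(0.07) − 140·0.9268·N(-0.33) = 130·0.9465·0.5279 − 140·0.9268·0.3707 = 64.9555 − 48.0991 = 16.8564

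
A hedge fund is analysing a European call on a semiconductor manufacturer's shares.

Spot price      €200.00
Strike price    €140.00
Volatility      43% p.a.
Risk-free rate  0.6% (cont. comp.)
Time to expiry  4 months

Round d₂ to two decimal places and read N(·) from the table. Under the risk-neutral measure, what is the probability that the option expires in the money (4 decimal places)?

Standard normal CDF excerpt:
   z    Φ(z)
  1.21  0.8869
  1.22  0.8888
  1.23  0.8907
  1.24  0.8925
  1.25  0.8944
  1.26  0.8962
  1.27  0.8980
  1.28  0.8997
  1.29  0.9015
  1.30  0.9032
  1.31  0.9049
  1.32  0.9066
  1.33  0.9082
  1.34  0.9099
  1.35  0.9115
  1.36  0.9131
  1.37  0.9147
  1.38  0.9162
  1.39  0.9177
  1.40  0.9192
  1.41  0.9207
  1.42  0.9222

σ√T = 0.43 × 0.5774 = 0.2483
ln(S/K) + (r + σ²/2)T = ln(200/140) + (0.006 + 0.43²/2)·0.3333 = 0.3567 + 0.0328 = 0.3895
d₁ = 0.3895 / 0.2483 = 1.5689 which rounds to 1.57
d₂ = d₁ − σ√T = 1.5689 − 0.2483 = 1.3206 which rounds to 1.32
Risk-neutral Pr[S_T > K] = N(d₂) = N(1.32) = 0.9066

0.9066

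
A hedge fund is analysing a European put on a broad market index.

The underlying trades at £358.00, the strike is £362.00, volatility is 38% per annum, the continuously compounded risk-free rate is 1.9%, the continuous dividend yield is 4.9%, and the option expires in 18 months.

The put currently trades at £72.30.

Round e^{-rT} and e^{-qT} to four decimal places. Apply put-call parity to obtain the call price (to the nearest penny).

£53.09

exp(−qT) = exp(−0.049·1.5) = 0.9291;  exp(−rT) = exp(−0.019·1.5) = 0.9719
Put-call parity: C − P = S·e^(−qT) − K·e^(−rT) = 358·0.9291 − 362·0.9719 = 332.6178 − 351.8278 = -19.2100
C = P + (C − P) = 72.30 + (-19.2100) = 53.0900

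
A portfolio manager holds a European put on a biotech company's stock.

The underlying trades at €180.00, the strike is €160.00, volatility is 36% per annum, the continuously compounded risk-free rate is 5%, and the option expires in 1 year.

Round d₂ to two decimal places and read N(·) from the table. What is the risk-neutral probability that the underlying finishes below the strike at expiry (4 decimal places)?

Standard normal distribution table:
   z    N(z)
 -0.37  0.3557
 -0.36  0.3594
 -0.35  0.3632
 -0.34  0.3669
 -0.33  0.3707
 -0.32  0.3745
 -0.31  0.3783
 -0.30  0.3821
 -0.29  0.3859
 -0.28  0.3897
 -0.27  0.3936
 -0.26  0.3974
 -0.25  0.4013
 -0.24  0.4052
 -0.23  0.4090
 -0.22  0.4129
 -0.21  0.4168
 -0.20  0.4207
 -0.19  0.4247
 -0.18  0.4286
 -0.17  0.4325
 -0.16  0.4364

0.3859

T = 1;  σ√T = 0.3600
d₁ = [ln(180/160) + (0.05 + 0.36²/2)·1] / 0.3600 = [0.1178 + 0.1148] / 0.3600 = 0.6461 ≈ 0.65
d₂ = d₁ − σ√T = 0.6461 − 0.3600 = 0.2861 ≈ 0.29
Risk-neutral Pr[S_T < K] = N(−d₂) = N(-0.29) = 0.3859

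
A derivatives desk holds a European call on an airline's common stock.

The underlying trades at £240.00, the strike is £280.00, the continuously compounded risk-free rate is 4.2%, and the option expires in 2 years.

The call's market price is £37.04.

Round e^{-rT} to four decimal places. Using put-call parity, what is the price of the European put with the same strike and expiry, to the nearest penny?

£54.47

e^(−rT) = e^(−0.042·2) = 0.9194
Put-call parity: C − P = S − K·e^(−rT) = 240 − 280·0.9194 = 240 − 257.4320 = -17.4320
P = C − (C − P) = 37.04 − (-17.4320) = 54.4720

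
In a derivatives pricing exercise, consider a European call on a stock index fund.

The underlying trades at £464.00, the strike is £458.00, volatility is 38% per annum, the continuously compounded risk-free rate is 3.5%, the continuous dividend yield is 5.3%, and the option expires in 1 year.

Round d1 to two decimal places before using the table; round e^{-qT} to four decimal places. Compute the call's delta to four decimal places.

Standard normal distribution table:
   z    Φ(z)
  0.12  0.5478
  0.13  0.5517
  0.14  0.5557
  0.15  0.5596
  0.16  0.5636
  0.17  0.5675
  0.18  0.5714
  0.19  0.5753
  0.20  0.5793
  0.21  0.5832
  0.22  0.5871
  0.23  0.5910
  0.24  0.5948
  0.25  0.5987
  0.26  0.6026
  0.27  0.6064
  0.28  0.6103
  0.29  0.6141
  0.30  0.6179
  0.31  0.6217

σ√T = 0.38 × 1.0000 = 0.3800
d₁ = [ln(464/458) + (0.035 − 0.053 + 0.38²/2)·1] / 0.3800 = [0.0130 + 0.0542] / 0.3800 = 0.1769 which rounds to 0.18
N(d₁) = N(0.18) = 0.5714
Δ_call = exp(−qT)·N(d₁) = 0.9484·0.5714 = 0.5419

0.5419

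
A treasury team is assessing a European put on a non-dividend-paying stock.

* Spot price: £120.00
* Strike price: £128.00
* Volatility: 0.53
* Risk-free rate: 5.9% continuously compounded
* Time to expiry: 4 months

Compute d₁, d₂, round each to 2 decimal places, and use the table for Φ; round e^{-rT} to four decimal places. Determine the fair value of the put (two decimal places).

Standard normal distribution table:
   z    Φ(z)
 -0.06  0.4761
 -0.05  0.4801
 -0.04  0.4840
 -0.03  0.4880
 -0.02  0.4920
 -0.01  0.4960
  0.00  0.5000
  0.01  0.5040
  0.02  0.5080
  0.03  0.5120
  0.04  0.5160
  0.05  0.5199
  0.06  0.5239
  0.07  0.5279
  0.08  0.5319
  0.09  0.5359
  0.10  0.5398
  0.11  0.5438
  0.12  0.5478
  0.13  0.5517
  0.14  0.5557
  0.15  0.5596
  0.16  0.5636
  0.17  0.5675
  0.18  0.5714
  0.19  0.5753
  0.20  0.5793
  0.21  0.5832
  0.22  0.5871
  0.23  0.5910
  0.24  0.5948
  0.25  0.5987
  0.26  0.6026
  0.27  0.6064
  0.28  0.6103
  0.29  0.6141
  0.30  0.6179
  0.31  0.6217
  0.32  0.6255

σ√T = 0.53 × 0.5774 = 0.3060
d₁ = [ln(120/128) + (0.059 + ½·0.53²)·0.3333] / (σ√T) = (-0.0645 + 0.0665) / 0.3060 = 0.0064 which rounds to 0.01
d₂ = 0.0064 − 0.3060 = -0.2996 which rounds to -0.30
exp(−rT) = exp(−0.059·0.3333) = 0.9805
N(−d₂) = N(0.30) = 0.6179;  N(−d₁) = N(-0.01) = 0.4960
P = 128·0.9805·0.6179 − 120·0.4960 = 77.5489 − 59.5200 = 18.0289

£18.03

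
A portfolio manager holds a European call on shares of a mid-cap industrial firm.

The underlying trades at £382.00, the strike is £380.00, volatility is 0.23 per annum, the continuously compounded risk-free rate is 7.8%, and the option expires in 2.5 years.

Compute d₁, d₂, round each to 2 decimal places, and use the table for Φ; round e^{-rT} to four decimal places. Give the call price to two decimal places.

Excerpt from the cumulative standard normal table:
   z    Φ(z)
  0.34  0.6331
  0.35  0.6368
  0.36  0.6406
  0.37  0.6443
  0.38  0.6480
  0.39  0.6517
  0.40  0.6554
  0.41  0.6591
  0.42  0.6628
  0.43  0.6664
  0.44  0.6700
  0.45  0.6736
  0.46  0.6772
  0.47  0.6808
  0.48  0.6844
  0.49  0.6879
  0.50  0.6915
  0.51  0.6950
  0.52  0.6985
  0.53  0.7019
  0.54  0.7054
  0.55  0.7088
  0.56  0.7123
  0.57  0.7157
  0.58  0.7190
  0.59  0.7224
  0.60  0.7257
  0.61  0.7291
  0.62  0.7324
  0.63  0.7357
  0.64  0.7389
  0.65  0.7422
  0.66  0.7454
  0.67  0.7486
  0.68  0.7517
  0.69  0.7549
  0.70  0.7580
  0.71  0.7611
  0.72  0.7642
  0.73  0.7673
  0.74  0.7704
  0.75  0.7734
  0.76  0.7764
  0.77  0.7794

£91.66

T = 2.5;  σ√T = 0.3637
d₁ = [ln(382/380) + (0.078 + 0.23²/2)·2.5] / 0.3637 = [0.0052 + 0.2611] / 0.3637 = 0.7325 which rounds to 0.73
d₂ = d₁ − σ√T = 0.7325 − 0.3637 = 0.3688 which rounds to 0.37
exp(−rT) = exp(−0.078·2.5) = 0.8228
N(d₁) = N(0.73) = 0.7673;  N(d₂) = N(0.37) = 0.6443
C = 382·0.7673 − 380·0.8228·0.6443 = 293.1086 − 201.4494 = 91.6592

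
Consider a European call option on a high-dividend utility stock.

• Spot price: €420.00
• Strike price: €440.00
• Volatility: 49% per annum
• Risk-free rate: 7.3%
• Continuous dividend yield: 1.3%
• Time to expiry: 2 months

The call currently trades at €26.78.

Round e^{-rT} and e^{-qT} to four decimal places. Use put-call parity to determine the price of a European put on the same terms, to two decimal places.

€42.38

exp(−qT) = exp(−0.013·0.1667) = 0.9978;  exp(−rT) = exp(−0.073·0.1667) = 0.9879
Put-call parity: C − P = S·e^(−qT) − K·e^(−rT) = 420·0.9978 − 440·0.9879 = 419.0760 − 434.6760 = -15.6000
P = C − (C − P) = 26.78 − (-15.6000) = 42.3800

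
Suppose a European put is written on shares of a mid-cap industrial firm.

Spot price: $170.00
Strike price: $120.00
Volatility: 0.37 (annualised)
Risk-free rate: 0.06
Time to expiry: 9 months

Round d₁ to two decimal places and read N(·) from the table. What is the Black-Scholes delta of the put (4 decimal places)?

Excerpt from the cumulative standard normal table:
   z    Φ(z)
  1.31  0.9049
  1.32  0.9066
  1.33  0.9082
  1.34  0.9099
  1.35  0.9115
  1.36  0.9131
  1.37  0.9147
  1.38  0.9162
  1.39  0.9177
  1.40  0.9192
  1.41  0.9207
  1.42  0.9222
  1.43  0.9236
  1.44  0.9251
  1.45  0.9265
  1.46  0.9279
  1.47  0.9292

-0.0823

σ√T = 0.37 × 0.8660 = 0.3204
ln(S/K) + (r + σ²/2)T = ln(170/120) + (0.06 + 0.37²/2)·0.75 = 0.3483 + 0.0963 = 0.4446
d₁ = 0.4446 / 0.3204 = 1.3877 which rounds to 1.39
N(d₁) = N(1.39) = 0.9177
Δ_put = N(d₁) − 1 = 0.9177 − 1 = -0.0823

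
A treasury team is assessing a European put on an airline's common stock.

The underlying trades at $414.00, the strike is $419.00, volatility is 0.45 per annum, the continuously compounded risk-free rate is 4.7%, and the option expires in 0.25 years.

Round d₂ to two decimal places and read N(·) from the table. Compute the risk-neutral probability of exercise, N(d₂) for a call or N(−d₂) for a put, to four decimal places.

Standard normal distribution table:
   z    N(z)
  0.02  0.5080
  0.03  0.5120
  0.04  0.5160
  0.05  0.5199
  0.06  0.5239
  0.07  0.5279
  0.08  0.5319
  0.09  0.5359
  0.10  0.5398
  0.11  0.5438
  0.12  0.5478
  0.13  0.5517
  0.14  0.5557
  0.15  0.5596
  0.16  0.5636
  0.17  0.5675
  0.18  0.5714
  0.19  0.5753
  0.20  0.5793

0.5438

T = 0.25;  σ√T = 0.2250
ln(S/K) + (r + σ²/2)T = ln(414/419) + (0.047 + 0.45²/2)·0.25 = -0.0120 + 0.0371 = 0.0251
d₁ = 0.0251 / 0.2250 = 0.1114 → 0.11
d₂ = d₁ − σ√T = 0.1114 − 0.2250 = -0.1136 → -0.11
Pr(exercise) under Q = N(−d₂) = N(0.11) = 0.5438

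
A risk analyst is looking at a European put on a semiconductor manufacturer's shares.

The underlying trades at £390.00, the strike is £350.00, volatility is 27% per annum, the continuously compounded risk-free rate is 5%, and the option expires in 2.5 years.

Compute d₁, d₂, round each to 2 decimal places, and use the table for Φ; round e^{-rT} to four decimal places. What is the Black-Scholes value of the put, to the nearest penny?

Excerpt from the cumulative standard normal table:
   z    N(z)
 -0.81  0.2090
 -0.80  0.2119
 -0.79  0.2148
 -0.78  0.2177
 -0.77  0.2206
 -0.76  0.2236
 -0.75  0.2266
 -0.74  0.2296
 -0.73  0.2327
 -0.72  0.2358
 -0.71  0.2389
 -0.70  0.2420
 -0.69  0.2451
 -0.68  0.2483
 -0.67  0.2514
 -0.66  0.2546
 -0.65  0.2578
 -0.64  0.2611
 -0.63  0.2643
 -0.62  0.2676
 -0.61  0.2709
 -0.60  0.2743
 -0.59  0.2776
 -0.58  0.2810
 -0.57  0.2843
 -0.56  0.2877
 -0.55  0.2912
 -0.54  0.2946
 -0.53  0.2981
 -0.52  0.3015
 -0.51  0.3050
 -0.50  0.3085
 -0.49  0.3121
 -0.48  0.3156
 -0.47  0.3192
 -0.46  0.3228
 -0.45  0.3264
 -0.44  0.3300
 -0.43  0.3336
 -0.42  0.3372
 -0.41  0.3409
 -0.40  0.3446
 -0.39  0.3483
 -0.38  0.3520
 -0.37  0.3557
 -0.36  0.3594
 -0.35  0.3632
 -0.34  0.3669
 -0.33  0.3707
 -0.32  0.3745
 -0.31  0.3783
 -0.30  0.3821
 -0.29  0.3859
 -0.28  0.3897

σ√T = 0.27·√2.5 = 0.4269
d₁ = [ln(390/350) + (0.05 + ½·0.27²)·2.5] / (σ√T) = (0.1082 + 0.2161) / 0.4269 = 0.7597 → 0.76
d₂ = 0.7597 − 0.4269 = 0.3328 → 0.33
exp(−rT) = exp(−0.05·2.5) = 0.8825
P = 350·0.8825·N(-0.33) − 390·N(-0.76) = 350·0.8825·0.3707 − 390·0.2236 = 114.5000 − 87.2040 = 27.2960

£27.30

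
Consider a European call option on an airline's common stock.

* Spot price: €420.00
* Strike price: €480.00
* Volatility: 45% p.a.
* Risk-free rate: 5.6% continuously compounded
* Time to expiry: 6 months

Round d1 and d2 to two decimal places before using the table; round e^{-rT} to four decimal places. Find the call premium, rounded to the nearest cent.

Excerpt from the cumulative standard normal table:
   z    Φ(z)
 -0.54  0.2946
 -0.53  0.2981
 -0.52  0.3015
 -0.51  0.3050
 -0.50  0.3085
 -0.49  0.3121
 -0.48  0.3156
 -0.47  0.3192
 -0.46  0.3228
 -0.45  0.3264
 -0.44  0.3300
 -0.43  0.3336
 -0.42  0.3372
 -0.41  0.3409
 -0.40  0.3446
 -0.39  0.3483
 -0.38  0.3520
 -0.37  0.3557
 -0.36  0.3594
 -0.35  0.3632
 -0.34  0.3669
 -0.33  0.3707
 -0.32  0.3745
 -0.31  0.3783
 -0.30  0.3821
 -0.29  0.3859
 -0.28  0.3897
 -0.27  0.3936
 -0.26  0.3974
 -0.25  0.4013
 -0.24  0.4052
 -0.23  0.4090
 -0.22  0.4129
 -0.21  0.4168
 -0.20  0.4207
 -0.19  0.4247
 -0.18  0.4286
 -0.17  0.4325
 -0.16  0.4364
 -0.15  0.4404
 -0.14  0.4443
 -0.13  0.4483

σ√T = 0.45·√0.5 = 0.3182
ln(S/K) + (r + σ²/2)T = ln(420/480) + (0.056 + 0.45²/2)·0.5 = -0.1335 + 0.0786 = -0.0549
d₁ = -0.0549 / 0.3182 = -0.1726 which rounds to -0.17
d₂ = d₁ − σ√T = -0.1726 − 0.3182 = -0.4908 which rounds to -0.49
e^(−rT) = e^(−0.056·0.5) = 0.9724
N(d₁) = N(-0.17) = 0.4325;  N(d₂) = N(-0.49) = 0.3121
C = 420·0.4325 − 480·0.9724·0.3121 = 181.6500 − 145.6733 = 35.9767

€35.98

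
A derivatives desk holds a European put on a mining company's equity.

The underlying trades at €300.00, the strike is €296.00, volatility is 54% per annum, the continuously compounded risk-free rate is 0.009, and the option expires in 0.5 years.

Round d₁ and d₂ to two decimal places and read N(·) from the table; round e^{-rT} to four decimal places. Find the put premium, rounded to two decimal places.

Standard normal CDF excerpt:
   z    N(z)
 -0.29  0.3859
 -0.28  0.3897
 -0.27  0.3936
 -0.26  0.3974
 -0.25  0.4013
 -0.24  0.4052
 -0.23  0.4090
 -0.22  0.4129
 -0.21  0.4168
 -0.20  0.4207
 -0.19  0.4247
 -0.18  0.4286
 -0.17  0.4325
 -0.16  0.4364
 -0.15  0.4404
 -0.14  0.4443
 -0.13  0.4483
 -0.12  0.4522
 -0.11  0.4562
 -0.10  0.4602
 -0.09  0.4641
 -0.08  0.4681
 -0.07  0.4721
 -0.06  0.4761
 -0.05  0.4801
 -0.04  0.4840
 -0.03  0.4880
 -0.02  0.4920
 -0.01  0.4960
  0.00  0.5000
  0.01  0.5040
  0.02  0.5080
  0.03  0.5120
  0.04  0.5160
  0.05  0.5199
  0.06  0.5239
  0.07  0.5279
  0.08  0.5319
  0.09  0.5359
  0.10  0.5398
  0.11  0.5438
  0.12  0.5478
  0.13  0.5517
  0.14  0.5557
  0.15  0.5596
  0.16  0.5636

€42.19

T = 0.5;  σ√T = 0.3818
d₁ = [ln(300/296) + (0.009 + ½·0.54²)·0.5] / (σ√T) = (0.0134 + 0.0774) / 0.3818 = 0.2379 → 0.24
d₂ = 0.2379 − 0.3818 = -0.1440 → -0.14
e^(−rT) = e^(−0.009·0.5) = 0.9955
N(−d₂) = N(0.14) = 0.5557;  N(−d₁) = N(-0.24) = 0.4052
P = 296·0.9955·0.5557 − 300·0.4052 = 163.7470 − 121.5600 = 42.1870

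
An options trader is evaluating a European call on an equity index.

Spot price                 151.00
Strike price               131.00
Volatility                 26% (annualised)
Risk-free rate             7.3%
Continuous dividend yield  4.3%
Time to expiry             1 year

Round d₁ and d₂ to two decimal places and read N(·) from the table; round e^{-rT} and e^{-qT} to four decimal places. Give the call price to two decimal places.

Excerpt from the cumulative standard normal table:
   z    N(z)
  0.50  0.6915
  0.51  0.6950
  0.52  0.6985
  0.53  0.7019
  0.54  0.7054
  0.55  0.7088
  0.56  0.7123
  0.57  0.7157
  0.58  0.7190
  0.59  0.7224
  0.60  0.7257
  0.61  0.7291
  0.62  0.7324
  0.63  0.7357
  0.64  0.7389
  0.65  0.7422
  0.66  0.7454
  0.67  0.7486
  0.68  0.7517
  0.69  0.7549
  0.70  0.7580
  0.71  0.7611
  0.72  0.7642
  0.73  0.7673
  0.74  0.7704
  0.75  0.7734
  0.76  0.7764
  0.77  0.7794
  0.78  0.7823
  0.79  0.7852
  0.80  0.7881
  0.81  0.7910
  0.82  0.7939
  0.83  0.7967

28.10

σ√T = 0.26 × 1.0000 = 0.2600
d₁ = [ln(151/131) + (0.073 − 0.043 + ½·0.26²)·1] / (σ√T) = (0.1421 + 0.0638) / 0.2600 = 0.7919 ⇒ 0.79
d₂ = 0.7919 − 0.2600 = 0.5319 ⇒ 0.53
exp(−qT) = exp(−0.043·1) = 0.9579;  exp(−rT) = exp(−0.073·1) = 0.9296
N(d₁) = N(0.79) = 0.7852;  N(d₂) = N(0.53) = 0.7019
C = 151·0.9579·0.7852 − 131·0.9296·0.7019 = 113.5736 − 85.4757 = 28.0979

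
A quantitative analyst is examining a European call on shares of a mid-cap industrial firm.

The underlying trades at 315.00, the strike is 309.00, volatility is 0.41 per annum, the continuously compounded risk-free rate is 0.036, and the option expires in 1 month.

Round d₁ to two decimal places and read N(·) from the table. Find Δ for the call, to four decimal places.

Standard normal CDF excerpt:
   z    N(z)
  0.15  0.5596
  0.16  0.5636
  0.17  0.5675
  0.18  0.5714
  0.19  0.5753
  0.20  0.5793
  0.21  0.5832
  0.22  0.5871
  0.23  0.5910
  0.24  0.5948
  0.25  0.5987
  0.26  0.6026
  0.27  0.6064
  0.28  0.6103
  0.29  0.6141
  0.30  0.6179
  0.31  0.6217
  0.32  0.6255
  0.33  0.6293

σ√T = 0.41 × 0.2887 = 0.1184
ln(S/K) + (r + σ²/2)T = ln(315/309) + (0.036 + 0.41²/2)·0.08333 = 0.0192 + 0.0100 = 0.0292
d₁ = 0.0292 / 0.1184 = 0.2470 ⇒ 0.25
N(d₁) = N(0.25) = 0.5987
Δ_call = N(d₁) = 0.5987

0.5987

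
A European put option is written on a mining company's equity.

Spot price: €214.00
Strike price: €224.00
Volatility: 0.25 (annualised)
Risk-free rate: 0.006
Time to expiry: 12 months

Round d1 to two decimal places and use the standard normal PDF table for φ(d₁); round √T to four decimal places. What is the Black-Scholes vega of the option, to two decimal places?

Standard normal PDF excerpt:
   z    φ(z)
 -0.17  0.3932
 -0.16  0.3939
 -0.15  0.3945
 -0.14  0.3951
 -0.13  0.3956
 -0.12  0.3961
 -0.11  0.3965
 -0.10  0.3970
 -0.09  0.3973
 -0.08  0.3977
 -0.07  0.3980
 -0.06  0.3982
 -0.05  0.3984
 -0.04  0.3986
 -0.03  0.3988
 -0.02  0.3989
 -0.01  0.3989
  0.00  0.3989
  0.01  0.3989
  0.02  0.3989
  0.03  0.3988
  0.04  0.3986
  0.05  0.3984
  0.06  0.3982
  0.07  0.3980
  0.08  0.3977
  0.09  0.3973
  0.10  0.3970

σ√T = 0.25·√1 = 0.2500
d₁ = [ln(214/224) + (0.006 + 0.25²/2)·1] / 0.2500 = [-0.0457 + 0.0372] / 0.2500 = -0.0337 which rounds to -0.03
√T = √1 = 1.0000
φ(d₁) = φ(-0.03) = 0.3988
vega = S·φ(d₁)·√T = 214·0.3988·1.0000 = 85.3432
(The call has the same vega.)

85.34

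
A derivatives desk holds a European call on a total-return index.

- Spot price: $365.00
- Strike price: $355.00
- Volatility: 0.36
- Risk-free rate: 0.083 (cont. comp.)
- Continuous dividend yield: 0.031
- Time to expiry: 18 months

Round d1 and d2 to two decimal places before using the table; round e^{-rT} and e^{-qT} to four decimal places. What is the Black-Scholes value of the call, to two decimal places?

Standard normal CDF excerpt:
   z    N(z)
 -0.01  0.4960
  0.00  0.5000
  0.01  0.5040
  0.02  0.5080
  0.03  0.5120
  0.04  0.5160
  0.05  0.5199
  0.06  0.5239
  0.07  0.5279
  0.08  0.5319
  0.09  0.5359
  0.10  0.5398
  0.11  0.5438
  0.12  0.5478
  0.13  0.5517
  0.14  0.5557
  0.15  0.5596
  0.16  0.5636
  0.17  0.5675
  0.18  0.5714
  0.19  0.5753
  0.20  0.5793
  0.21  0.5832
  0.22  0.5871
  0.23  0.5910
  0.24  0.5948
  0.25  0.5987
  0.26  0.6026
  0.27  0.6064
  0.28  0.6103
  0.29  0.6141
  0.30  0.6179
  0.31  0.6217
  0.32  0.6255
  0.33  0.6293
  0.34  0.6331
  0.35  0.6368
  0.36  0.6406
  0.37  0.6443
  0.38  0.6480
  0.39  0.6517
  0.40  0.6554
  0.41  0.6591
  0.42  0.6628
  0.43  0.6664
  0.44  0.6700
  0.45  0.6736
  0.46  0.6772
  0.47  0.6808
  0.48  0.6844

$76.73

σ√T = 0.36 × 1.2247 = 0.4409
d₁ = [ln(365/355) + (0.083 − 0.031 + ½·0.36²)·1.5] / (σ√T) = (0.0278 + 0.1752) / 0.4409 = 0.4604 ≈ 0.46
d₂ = 0.4604 − 0.4409 = 0.0195 ≈ 0.02
exp(−qT) = exp(−0.031·1.5) = 0.9546;  exp(−rT) = exp(−0.083·1.5) = 0.8829
C = 365·0.9546·N(0.46) − 355·0.8829·N(0.02) = 365·0.9546·0.6772 − 355·0.8829·0.5080 = 235.9561 − 159.2222 = 76.7339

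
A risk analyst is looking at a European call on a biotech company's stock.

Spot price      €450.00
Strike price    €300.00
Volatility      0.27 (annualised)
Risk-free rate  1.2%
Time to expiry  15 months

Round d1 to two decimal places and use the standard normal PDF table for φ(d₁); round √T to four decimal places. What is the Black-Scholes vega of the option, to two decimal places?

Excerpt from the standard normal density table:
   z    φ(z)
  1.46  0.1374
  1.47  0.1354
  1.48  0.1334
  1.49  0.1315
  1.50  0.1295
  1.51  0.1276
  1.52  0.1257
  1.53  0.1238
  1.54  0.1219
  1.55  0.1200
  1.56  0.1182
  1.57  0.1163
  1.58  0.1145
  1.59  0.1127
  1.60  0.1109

61.33

σ√T = 0.27·√1.25 = 0.3019
d₁ = [ln(450/300) + (0.012 + 0.27²/2)·1.25] / 0.3019 = [0.4055 + 0.0606] / 0.3019 = 1.5438 ⇒ 1.54
√T = √1.25 = 1.1180
φ(d₁) = φ(1.54) = 0.1219
vega = S·φ(d₁)·√T = 450·0.1219·1.1180 = 61.3279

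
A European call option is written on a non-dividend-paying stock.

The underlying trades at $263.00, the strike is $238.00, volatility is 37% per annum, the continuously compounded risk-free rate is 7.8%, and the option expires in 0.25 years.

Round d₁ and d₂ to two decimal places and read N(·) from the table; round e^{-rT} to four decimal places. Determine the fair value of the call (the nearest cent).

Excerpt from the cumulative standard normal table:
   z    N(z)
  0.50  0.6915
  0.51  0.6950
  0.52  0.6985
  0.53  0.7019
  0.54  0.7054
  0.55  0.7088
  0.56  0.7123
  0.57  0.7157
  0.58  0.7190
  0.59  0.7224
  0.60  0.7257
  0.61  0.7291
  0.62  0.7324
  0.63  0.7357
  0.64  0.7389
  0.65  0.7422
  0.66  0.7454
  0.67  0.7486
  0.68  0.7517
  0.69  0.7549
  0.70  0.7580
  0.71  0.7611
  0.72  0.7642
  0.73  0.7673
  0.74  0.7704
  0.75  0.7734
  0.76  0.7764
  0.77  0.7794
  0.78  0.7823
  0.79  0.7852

σ√T = 0.37 × 0.5000 = 0.1850
ln(S/K) + (r + σ²/2)T = ln(263/238) + (0.078 + 0.37²/2)·0.25 = 0.0999 + 0.0366 = 0.1365
d₁ = 0.1365 / 0.1850 = 0.7378 → 0.74
d₂ = d₁ − σ√T = 0.7378 − 0.1850 = 0.5528 → 0.55
e^(−rT) = e^(−0.078·0.25) = 0.9807
C = 263·N(0.74) − 238·0.9807·N(0.55) = 263·0.7704 − 238·0.9807·0.7088 = 202.6152 − 165.4386 = 37.1766

$37.18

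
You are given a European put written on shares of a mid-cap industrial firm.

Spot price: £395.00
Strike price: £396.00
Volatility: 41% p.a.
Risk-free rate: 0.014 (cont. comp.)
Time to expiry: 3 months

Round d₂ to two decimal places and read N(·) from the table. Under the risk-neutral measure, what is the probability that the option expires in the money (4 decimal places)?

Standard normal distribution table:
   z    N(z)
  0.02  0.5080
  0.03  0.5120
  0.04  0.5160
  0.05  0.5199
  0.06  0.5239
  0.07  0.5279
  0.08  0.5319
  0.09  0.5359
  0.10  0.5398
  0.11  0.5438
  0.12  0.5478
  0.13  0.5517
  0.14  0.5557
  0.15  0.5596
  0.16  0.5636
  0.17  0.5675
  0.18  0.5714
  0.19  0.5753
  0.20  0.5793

0.5398

σ√T = 0.41 × 0.5000 = 0.2050
d₁ = [ln(395/396) + (0.014 + 0.41²/2)·0.25] / 0.2050 = [-0.0025 + 0.0245] / 0.2050 = 0.1072 ≈ 0.11
d₂ = d₁ − σ√T = 0.1072 − 0.2050 = -0.0978 ≈ -0.10
Risk-neutral Pr[S_T < K] = N(−d₂) = N(0.10) = 0.5398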